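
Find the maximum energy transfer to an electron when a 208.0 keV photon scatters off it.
93.3421 keV

Maximum energy transfer occurs at θ = 180° (backscattering).

Initial photon: E₀ = 208.0 keV → λ₀ = 5.9608 pm

Maximum Compton shift (at 180°):
Δλ_max = 2λ_C = 2 × 2.4263 = 4.8526 pm

Final wavelength:
λ' = 5.9608 + 4.8526 = 10.8134 pm

Minimum photon energy (maximum energy to electron):
E'_min = hc/λ' = 114.6579 keV

Maximum electron kinetic energy:
K_max = E₀ - E'_min = 208.0000 - 114.6579 = 93.3421 keV

(Intermediate values are shown rounded; full precision is carried through to the final answer.)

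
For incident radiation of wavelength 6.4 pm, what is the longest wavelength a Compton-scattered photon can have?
11.2526 pm (at θ = 180°)

The Compton shift is Δλ = λ_C(1 − cos θ).

Since cos θ ranges from −1 to 1, the factor (1 − cos θ) ranges from 0 to 2; the maximum shift occurs at θ = 180° (backscattering):
Δλ_max = 2λ_C = 2 × 2.4263 pm = 4.8526 pm

Maximum scattered wavelength:
λ'_max = λ₀ + Δλ_max = 6.4 + 4.8526 = 11.2526 pm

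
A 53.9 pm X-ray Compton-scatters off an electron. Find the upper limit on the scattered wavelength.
58.7526 pm (at θ = 180°)

The Compton shift is Δλ = λ_C(1 − cos θ).

Since cos θ ranges from −1 to 1, the factor (1 − cos θ) ranges from 0 to 2; the maximum shift occurs at θ = 180° (backscattering):
Δλ_max = 2λ_C = 2 × 2.4263 pm = 4.8526 pm

Maximum scattered wavelength:
λ'_max = λ₀ + Δλ_max = 53.9 + 4.8526 = 58.7526 pm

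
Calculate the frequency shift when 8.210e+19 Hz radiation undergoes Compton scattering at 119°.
4.077e+19 Hz (decrease)

Convert frequency to wavelength (c = 299792458 m/s):
λ₀ = c/f₀ = 299792458/8.210e+19 = 3.6515525e-12 m = 3.6516 pm

Calculate Compton shift:
Δλ = λ_C(1 - cos(119°)) = 3.6026 pm

Final wavelength:
λ' = λ₀ + Δλ = 3.6516 + 3.6026 = 7.2542 pm

Final frequency:
f' = c/λ' = 299792458/7.2541613e-12 = 4.1326964e+19 Hz

Frequency shift (decrease):
Δf = f₀ - f' = 8.210e+19 - 4.1326964e+19 = 4.077e+19 Hz

(Intermediate values are shown rounded; full precision is carried through to the final answer.)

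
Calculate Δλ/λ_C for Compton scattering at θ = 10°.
0.0152 λ_C

The Compton shift formula is:
Δλ = λ_C(1 - cos θ)

Dividing both sides by λ_C:
Δλ/λ_C = 1 - cos θ

For θ = 10°:
Δλ/λ_C = 1 - cos(10°)
Δλ/λ_C = 1 - 0.9848
Δλ/λ_C = 0.0152

This means the shift is 0.0152 × λ_C = 0.0369 pm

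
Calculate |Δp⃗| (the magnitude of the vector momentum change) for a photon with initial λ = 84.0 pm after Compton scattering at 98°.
1.1718e-23 kg·m/s

Photon momentum magnitude is p = h/λ.

Initial momentum:
p₀ = h/λ = 6.6261e-34/8.4000e-11 = 7.8882e-24 kg·m/s

After scattering:
λ' = λ + Δλ = 84.0 + 2.7640 = 86.7640 pm
p' = h/λ' = 6.6261e-34/8.6764e-11 = 7.6369e-24 kg·m/s

Momentum is a vector; the scattered photon's direction makes angle θ = 98° with the incident direction. The magnitude of the vector change Δp⃗ = p⃗₀ − p⃗' is found from the law of cosines:
|Δp⃗|² = p₀² + p'² − 2p₀p'cos θ
|Δp⃗|² = (7.8882e-24)² + (7.6369e-24)² − 2·7.8882e-24·7.6369e-24·cos(98°)
|Δp⃗| = 1.1718e-23 kg·m/s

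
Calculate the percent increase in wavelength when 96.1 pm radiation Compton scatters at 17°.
0.1103%

Calculate the Compton shift:
Δλ = λ_C(1 - cos(17°))
Δλ = 2.4263 × (1 - cos(17°))
Δλ = 2.4263 × 0.0437
Δλ = 0.1060 pm

Percentage change:
(Δλ/λ₀) × 100 = (0.1060/96.1) × 100
= 0.1103%

(Intermediate values are shown rounded; full precision is carried through to the final answer.)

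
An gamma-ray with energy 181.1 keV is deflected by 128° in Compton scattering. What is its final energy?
115.1599 keV

First convert energy to wavelength:
λ = hc/E, with hc ≈ 1239.842 keV·pm (i.e. 1239.842 eV·nm)

For E = 181.1 keV = 181100 eV:
λ = 1239.842 keV·pm / 181.1 keV
λ = 6.8462 pm

Calculate the Compton shift:
Δλ = λ_C(1 - cos(128°)) = 2.4263 × 1.6157
Δλ = 3.9201 pm

Final wavelength:
λ' = 6.8462 + 3.9201 = 10.7663 pm

Final energy:
E' = hc/λ' = 1239.842 / 10.7663 = 115.1599 keV

(Intermediate values are shown rounded; full precision is carried through to the final answer.)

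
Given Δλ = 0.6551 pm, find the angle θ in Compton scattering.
43.11°

From the Compton formula Δλ = λ_C(1 - cos θ), we can solve for θ:

cos θ = 1 - Δλ/λ_C

Given:
- Δλ = 0.6551 pm
- λ_C = h/(m_e·c) ≈ 2.42631024 pm

cos θ = 1 - 0.6551/2.42631024
cos θ = 1 - 0.269998
cos θ = 0.730002

θ = arccos(0.730002)
θ = 43.11°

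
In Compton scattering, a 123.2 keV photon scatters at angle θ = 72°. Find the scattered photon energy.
105.6066 keV

First convert energy to wavelength:
λ = hc/E, with hc ≈ 1239.842 keV·pm (i.e. 1239.842 eV·nm)

For E = 123.2 keV = 123200 eV:
λ = 1239.842 keV·pm / 123.2 keV
λ = 10.0637 pm

Calculate the Compton shift:
Δλ = λ_C(1 - cos(72°)) = 2.4263 × 0.6910
Δλ = 1.6765 pm

Final wavelength:
λ' = 10.0637 + 1.6765 = 11.7402 pm

Final energy:
E' = hc/λ' = 1239.842 / 11.7402 = 105.6066 keV

(Intermediate values are shown rounded; full precision is carried through to the final answer.)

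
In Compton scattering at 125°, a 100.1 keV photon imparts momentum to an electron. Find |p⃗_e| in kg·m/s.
8.3925e-23 kg·m/s

The electron is initially at rest, so by conservation of momentum:
p⃗_e = p⃗₀ − p⃗'  (incident photon momentum minus scattered photon momentum)

Photon momentum magnitudes (p = h/λ = E/c):
λ₀ = hc/E₀ = 12.3860 pm → p₀ = h/λ₀ = 5.3496e-23 kg·m/s
Δλ = λ_C(1 − cos 125°) = 3.8180 pm
λ' = 16.2040 pm → p' = h/λ' = 4.0892e-23 kg·m/s

The scattered photon makes angle θ = 125° with the incident direction, so by the law of cosines:
|p⃗_e|² = p₀² + p'² − 2p₀p'cos θ
|p⃗_e|² = (5.3496e-23)² + (4.0892e-23)² − 2·5.3496e-23·4.0892e-23·cos(125°)
|p⃗_e| = 8.3925e-23 kg·m/s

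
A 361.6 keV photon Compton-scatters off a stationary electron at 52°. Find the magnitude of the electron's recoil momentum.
1.5581e-22 kg·m/s

The electron is initially at rest, so by conservation of momentum:
p⃗_e = p⃗₀ − p⃗'  (incident photon momentum minus scattered photon momentum)

Photon momentum magnitudes (p = h/λ = E/c):
λ₀ = hc/E₀ = 3.4288 pm → p₀ = h/λ₀ = 1.9325e-22 kg·m/s
Δλ = λ_C(1 − cos 52°) = 0.9325 pm
λ' = 4.3613 pm → p' = h/λ' = 1.5193e-22 kg·m/s

The scattered photon makes angle θ = 52° with the incident direction, so by the law of cosines:
|p⃗_e|² = p₀² + p'² − 2p₀p'cos θ
|p⃗_e|² = (1.9325e-22)² + (1.5193e-22)² − 2·1.9325e-22·1.5193e-22·cos(52°)
|p⃗_e| = 1.5581e-22 kg·m/s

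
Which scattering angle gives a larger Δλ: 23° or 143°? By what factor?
143° produces the larger shift by a factor of 22.626

Calculate both shifts using Δλ = λ_C(1 - cos θ):

For θ₁ = 23°:
Δλ₁ = 2.4263 × (1 - cos(23°))
Δλ₁ = 2.4263 × 0.0795
Δλ₁ = 0.1929 pm

For θ₂ = 143°:
Δλ₂ = 2.4263 × (1 - cos(143°))
Δλ₂ = 2.4263 × 1.7986
Δλ₂ = 4.3640 pm

The 143° angle produces the larger shift.
Ratio: 4.3640/0.1929 = 22.626

(Intermediate values are shown rounded; full precision is carried through to the final answer.)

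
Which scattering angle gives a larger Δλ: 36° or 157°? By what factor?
157° produces the larger shift by a factor of 10.056

Calculate both shifts using Δλ = λ_C(1 - cos θ):

For θ₁ = 36°:
Δλ₁ = 2.4263 × (1 - cos(36°))
Δλ₁ = 2.4263 × 0.1910
Δλ₁ = 0.4634 pm

For θ₂ = 157°:
Δλ₂ = 2.4263 × (1 - cos(157°))
Δλ₂ = 2.4263 × 1.9205
Δλ₂ = 4.6597 pm

The 157° angle produces the larger shift.
Ratio: 4.6597/0.4634 = 10.056

(Intermediate values are shown rounded; full precision is carried through to the final answer.)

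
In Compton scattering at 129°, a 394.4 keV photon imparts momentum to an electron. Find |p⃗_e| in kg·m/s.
2.7913e-22 kg·m/s

The electron is initially at rest, so by conservation of momentum:
p⃗_e = p⃗₀ − p⃗'  (incident photon momentum minus scattered photon momentum)

Photon momentum magnitudes (p = h/λ = E/c):
λ₀ = hc/E₀ = 3.1436 pm → p₀ = h/λ₀ = 2.1078e-22 kg·m/s
Δλ = λ_C(1 − cos 129°) = 3.9532 pm
λ' = 7.0969 pm → p' = h/λ' = 9.3366e-23 kg·m/s

The scattered photon makes angle θ = 129° with the incident direction, so by the law of cosines:
|p⃗_e|² = p₀² + p'² − 2p₀p'cos θ
|p⃗_e|² = (2.1078e-22)² + (9.3366e-23)² − 2·2.1078e-22·9.3366e-23·cos(129°)
|p⃗_e| = 2.7913e-22 kg·m/s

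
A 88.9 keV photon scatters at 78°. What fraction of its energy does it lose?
0.1211 (or 12.11%)

Calculate initial and final photon energies:

Initial: E₀ = 88.9 keV → λ₀ = 13.9465 pm
Compton shift: Δλ = 1.9219 pm
Final wavelength: λ' = 15.8683 pm
Final energy: E' = 78.1331 keV

Fractional energy loss:
(E₀ - E')/E₀ = (88.9000 - 78.1331)/88.9000
= 10.7669/88.9000
= 0.1211
= 12.11%

(Intermediate values are shown rounded; full precision is carried through to the final answer.)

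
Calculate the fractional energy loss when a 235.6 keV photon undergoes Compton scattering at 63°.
0.2011 (or 20.11%)

Calculate initial and final photon energies:

Initial: E₀ = 235.6 keV → λ₀ = 5.2625 pm
Compton shift: Δλ = 1.3248 pm
Final wavelength: λ' = 6.5873 pm
Final energy: E' = 188.2177 keV

Fractional energy loss:
(E₀ - E')/E₀ = (235.6000 - 188.2177)/235.6000
= 47.3823/235.6000
= 0.2011
= 20.11%

(Intermediate values are shown rounded; full precision is carried through to the final answer.)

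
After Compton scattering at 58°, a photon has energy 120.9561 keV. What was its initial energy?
136.1000 keV

Convert final energy to wavelength (hc ≈ 1239.842 keV·pm):
λ' = hc/E' = 1239.842 / 120.9561 = 10.2503 pm

Calculate the Compton shift:
Δλ = λ_C(1 - cos(58°))
Δλ = 2.4263 × (1 - cos(58°))
Δλ = 1.1406 pm

Initial wavelength:
λ = λ' - Δλ = 10.2503 - 1.1406 = 9.1098 pm

Initial energy:
E = hc/λ = 1239.842 / 9.1098 = 136.1000 keV

(Intermediate values are shown rounded; full precision is carried through to the final answer.)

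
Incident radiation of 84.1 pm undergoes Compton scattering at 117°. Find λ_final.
87.6278 pm

Using the Compton scattering formula:
λ' = λ + Δλ = λ + λ_C(1 - cos θ)

Given:
- Initial wavelength λ = 84.1 pm
- Scattering angle θ = 117°
- Compton wavelength λ_C ≈ 2.4263 pm

Calculate the shift:
Δλ = 2.4263 × (1 - cos(117°))
Δλ = 2.4263 × 1.4540
Δλ = 3.5278 pm

Final wavelength:
λ' = 84.1 + 3.5278 = 87.6278 pm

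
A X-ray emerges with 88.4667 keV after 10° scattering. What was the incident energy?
88.7000 keV

Convert final energy to wavelength (hc ≈ 1239.842 keV·pm):
λ' = hc/E' = 1239.842 / 88.4667 = 14.0148 pm

Calculate the Compton shift:
Δλ = λ_C(1 - cos(10°))
Δλ = 2.4263 × (1 - cos(10°))
Δλ = 0.0369 pm

Initial wavelength:
λ = λ' - Δλ = 14.0148 - 0.0369 = 13.9779 pm

Initial energy:
E = hc/λ = 1239.842 / 13.9779 = 88.7000 keV

(Intermediate values are shown rounded; full precision is carried through to the final answer.)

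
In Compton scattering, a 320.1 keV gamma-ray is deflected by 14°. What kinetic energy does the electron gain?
5.8474 keV

By energy conservation: K_e = E_initial - E_final

First find the scattered photon energy:
Initial wavelength: λ = hc/E = 3.8733 pm
Compton shift: Δλ = λ_C(1 - cos(14°)) = 0.0721 pm
Final wavelength: λ' = 3.8733 + 0.0721 = 3.9454 pm
Final photon energy: E' = hc/λ' = 314.2526 keV

Electron kinetic energy:
K_e = E - E' = 320.1000 - 314.2526 = 5.8474 keV

(Intermediate values are shown rounded; full precision is carried through to the final answer.)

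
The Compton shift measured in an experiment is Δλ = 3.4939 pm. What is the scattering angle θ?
116.10°

From the Compton formula Δλ = λ_C(1 - cos θ), we can solve for θ:

cos θ = 1 - Δλ/λ_C

Given:
- Δλ = 3.4939 pm
- λ_C = h/(m_e·c) ≈ 2.42631024 pm

cos θ = 1 - 3.4939/2.42631024
cos θ = 1 - 1.440005
cos θ = -0.440005

θ = arccos(-0.440005)
θ = 116.10°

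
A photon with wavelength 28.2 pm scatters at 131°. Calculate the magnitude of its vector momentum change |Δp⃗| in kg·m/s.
4.0114e-23 kg·m/s

Photon momentum magnitude is p = h/λ.

Initial momentum:
p₀ = h/λ = 6.6261e-34/2.8200e-11 = 2.3497e-23 kg·m/s

After scattering:
λ' = λ + Δλ = 28.2 + 4.0181 = 32.2181 pm
p' = h/λ' = 6.6261e-34/3.2218e-11 = 2.0566e-23 kg·m/s

Momentum is a vector; the scattered photon's direction makes angle θ = 131° with the incident direction. The magnitude of the vector change Δp⃗ = p⃗₀ − p⃗' is found from the law of cosines:
|Δp⃗|² = p₀² + p'² − 2p₀p'cos θ
|Δp⃗|² = (2.3497e-23)² + (2.0566e-23)² − 2·2.3497e-23·2.0566e-23·cos(131°)
|Δp⃗| = 4.0114e-23 kg·m/s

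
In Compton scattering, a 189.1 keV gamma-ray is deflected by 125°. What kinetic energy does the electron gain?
69.5917 keV

By energy conservation: K_e = E_initial - E_final

First find the scattered photon energy:
Initial wavelength: λ = hc/E = 6.5565 pm
Compton shift: Δλ = λ_C(1 - cos(125°)) = 3.8180 pm
Final wavelength: λ' = 6.5565 + 3.8180 = 10.3745 pm
Final photon energy: E' = hc/λ' = 119.5083 keV

Electron kinetic energy:
K_e = E - E' = 189.1000 - 119.5083 = 69.5917 keV

(Intermediate values are shown rounded; full precision is carried through to the final answer.)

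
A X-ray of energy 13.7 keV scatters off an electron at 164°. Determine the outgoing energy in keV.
13.0156 keV

First convert energy to wavelength:
λ = hc/E, with hc ≈ 1239.842 keV·pm (i.e. 1239.842 eV·nm)

For E = 13.7 keV = 13700 eV:
λ = 1239.842 keV·pm / 13.7 keV
λ = 90.4994 pm

Calculate the Compton shift:
Δλ = λ_C(1 - cos(164°)) = 2.4263 × 1.9613
Δλ = 4.7586 pm

Final wavelength:
λ' = 90.4994 + 4.7586 = 95.2580 pm

Final energy:
E' = hc/λ' = 1239.842 / 95.2580 = 13.0156 keV

(Intermediate values are shown rounded; full precision is carried through to the final answer.)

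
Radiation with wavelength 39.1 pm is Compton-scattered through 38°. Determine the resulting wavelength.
39.6144 pm

Using the Compton scattering formula:
λ' = λ + Δλ = λ + λ_C(1 - cos θ)

Given:
- Initial wavelength λ = 39.1 pm
- Scattering angle θ = 38°
- Compton wavelength λ_C ≈ 2.4263 pm

Calculate the shift:
Δλ = 2.4263 × (1 - cos(38°))
Δλ = 2.4263 × 0.2120
Δλ = 0.5144 pm

Final wavelength:
λ' = 39.1 + 0.5144 = 39.6144 pm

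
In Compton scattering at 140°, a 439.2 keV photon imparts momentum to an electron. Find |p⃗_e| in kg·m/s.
3.1194e-22 kg·m/s

The electron is initially at rest, so by conservation of momentum:
p⃗_e = p⃗₀ − p⃗'  (incident photon momentum minus scattered photon momentum)

Photon momentum magnitudes (p = h/λ = E/c):
λ₀ = hc/E₀ = 2.8230 pm → p₀ = h/λ₀ = 2.3472e-22 kg·m/s
Δλ = λ_C(1 − cos 140°) = 4.2850 pm
λ' = 7.1079 pm → p' = h/λ' = 9.3221e-23 kg·m/s

The scattered photon makes angle θ = 140° with the incident direction, so by the law of cosines:
|p⃗_e|² = p₀² + p'² − 2p₀p'cos θ
|p⃗_e|² = (2.3472e-22)² + (9.3221e-23)² − 2·2.3472e-22·9.3221e-23·cos(140°)
|p⃗_e| = 3.1194e-22 kg·m/s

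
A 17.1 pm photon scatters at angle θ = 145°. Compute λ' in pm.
21.5138 pm

Using the Compton scattering formula:
λ' = λ + Δλ = λ + λ_C(1 - cos θ)

Given:
- Initial wavelength λ = 17.1 pm
- Scattering angle θ = 145°
- Compton wavelength λ_C ≈ 2.4263 pm

Calculate the shift:
Δλ = 2.4263 × (1 - cos(145°))
Δλ = 2.4263 × 1.8192
Δλ = 4.4138 pm

Final wavelength:
λ' = 17.1 + 4.4138 = 21.5138 pm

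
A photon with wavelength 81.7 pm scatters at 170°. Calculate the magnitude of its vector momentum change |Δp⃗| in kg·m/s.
1.5709e-23 kg·m/s

Photon momentum magnitude is p = h/λ.

Initial momentum:
p₀ = h/λ = 6.6261e-34/8.1700e-11 = 8.1102e-24 kg·m/s

After scattering:
λ' = λ + Δλ = 81.7 + 4.8158 = 86.5158 pm
p' = h/λ' = 6.6261e-34/8.6516e-11 = 7.6588e-24 kg·m/s

Momentum is a vector; the scattered photon's direction makes angle θ = 170° with the incident direction. The magnitude of the vector change Δp⃗ = p⃗₀ − p⃗' is found from the law of cosines:
|Δp⃗|² = p₀² + p'² − 2p₀p'cos θ
|Δp⃗|² = (8.1102e-24)² + (7.6588e-24)² − 2·8.1102e-24·7.6588e-24·cos(170°)
|Δp⃗| = 1.5709e-23 kg·m/s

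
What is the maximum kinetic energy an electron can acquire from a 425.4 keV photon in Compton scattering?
265.7737 keV

Maximum energy transfer occurs at θ = 180° (backscattering).

Initial photon: E₀ = 425.4 keV → λ₀ = 2.9145 pm

Maximum Compton shift (at 180°):
Δλ_max = 2λ_C = 2 × 2.4263 = 4.8526 pm

Final wavelength:
λ' = 2.9145 + 4.8526 = 7.7672 pm

Minimum photon energy (maximum energy to electron):
E'_min = hc/λ' = 159.6263 keV

Maximum electron kinetic energy:
K_max = E₀ - E'_min = 425.4000 - 159.6263 = 265.7737 keV

(Intermediate values are shown rounded; full precision is carried through to the final answer.)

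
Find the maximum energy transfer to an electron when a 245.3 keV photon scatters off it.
120.1521 keV

Maximum energy transfer occurs at θ = 180° (backscattering).

Initial photon: E₀ = 245.3 keV → λ₀ = 5.0544 pm

Maximum Compton shift (at 180°):
Δλ_max = 2λ_C = 2 × 2.4263 = 4.8526 pm

Final wavelength:
λ' = 5.0544 + 4.8526 = 9.9070 pm

Minimum photon energy (maximum energy to electron):
E'_min = hc/λ' = 125.1479 keV

Maximum electron kinetic energy:
K_max = E₀ - E'_min = 245.3000 - 125.1479 = 120.1521 keV

(Intermediate values are shown rounded; full precision is carried through to the final answer.)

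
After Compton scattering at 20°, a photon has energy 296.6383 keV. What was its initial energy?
307.4000 keV

Convert final energy to wavelength (hc ≈ 1239.842 keV·pm):
λ' = hc/E' = 1239.842 / 296.6383 = 4.1796 pm

Calculate the Compton shift:
Δλ = λ_C(1 - cos(20°))
Δλ = 2.4263 × (1 - cos(20°))
Δλ = 0.1463 pm

Initial wavelength:
λ = λ' - Δλ = 4.1796 - 0.1463 = 4.0333 pm

Initial energy:
E = hc/λ = 1239.842 / 4.0333 = 307.4000 keV

(Intermediate values are shown rounded; full precision is carried through to the final answer.)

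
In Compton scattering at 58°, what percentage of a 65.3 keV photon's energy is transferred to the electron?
0.0567 (or 5.67%)

Calculate initial and final photon energies:

Initial: E₀ = 65.3 keV → λ₀ = 18.9869 pm
Compton shift: Δλ = 1.1406 pm
Final wavelength: λ' = 20.1274 pm
Final energy: E' = 61.5996 keV

Fractional energy loss:
(E₀ - E')/E₀ = (65.3000 - 61.5996)/65.3000
= 3.7004/65.3000
= 0.0567
= 5.67%

(Intermediate values are shown rounded; full precision is carried through to the final answer.)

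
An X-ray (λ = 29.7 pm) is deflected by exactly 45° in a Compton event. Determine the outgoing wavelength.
30.4106 pm

Using the Compton formula: λ' = λ + λ_C(1 − cos θ)

For θ = 45°, cos θ = √2/2 (exact) ≈ 0.7071, so:
1 − cos 45° = 1 − (√2/2) ≈ 0.2929

Δλ = λ_C × 0.2929 = 2.4263 × 0.2929 = 0.7106 pm

λ' = 29.7 + 0.7106 = 30.4106 pm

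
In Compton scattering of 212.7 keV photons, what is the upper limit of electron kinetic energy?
96.6282 keV

Maximum energy transfer occurs at θ = 180° (backscattering).

Initial photon: E₀ = 212.7 keV → λ₀ = 5.8291 pm

Maximum Compton shift (at 180°):
Δλ_max = 2λ_C = 2 × 2.4263 = 4.8526 pm

Final wavelength:
λ' = 5.8291 + 4.8526 = 10.6817 pm

Minimum photon energy (maximum energy to electron):
E'_min = hc/λ' = 116.0718 keV

Maximum electron kinetic energy:
K_max = E₀ - E'_min = 212.7000 - 116.0718 = 96.6282 keV

(Intermediate values are shown rounded; full precision is carried through to the final answer.)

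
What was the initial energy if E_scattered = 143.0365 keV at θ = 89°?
197.3000 keV

Convert final energy to wavelength (hc ≈ 1239.842 keV·pm):
λ' = hc/E' = 1239.842 / 143.0365 = 8.6680 pm

Calculate the Compton shift:
Δλ = λ_C(1 - cos(89°))
Δλ = 2.4263 × (1 - cos(89°))
Δλ = 2.3840 pm

Initial wavelength:
λ = λ' - Δλ = 8.6680 - 2.3840 = 6.2840 pm

Initial energy:
E = hc/λ = 1239.842 / 6.2840 = 197.3000 keV

(Intermediate values are shown rounded; full precision is carried through to the final answer.)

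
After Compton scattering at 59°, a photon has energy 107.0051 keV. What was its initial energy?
119.1000 keV

Convert final energy to wavelength (hc ≈ 1239.842 keV·pm):
λ' = hc/E' = 1239.842 / 107.0051 = 11.5868 pm

Calculate the Compton shift:
Δλ = λ_C(1 - cos(59°))
Δλ = 2.4263 × (1 - cos(59°))
Δλ = 1.1767 pm

Initial wavelength:
λ = λ' - Δλ = 11.5868 - 1.1767 = 10.4101 pm

Initial energy:
E = hc/λ = 1239.842 / 10.4101 = 119.1000 keV

(Intermediate values are shown rounded; full precision is carried through to the final answer.)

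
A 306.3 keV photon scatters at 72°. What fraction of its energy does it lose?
0.2929 (or 29.29%)

Calculate initial and final photon energies:

Initial: E₀ = 306.3 keV → λ₀ = 4.0478 pm
Compton shift: Δλ = 1.6765 pm
Final wavelength: λ' = 5.7243 pm
Final energy: E' = 216.5912 keV

Fractional energy loss:
(E₀ - E')/E₀ = (306.3000 - 216.5912)/306.3000
= 89.7088/306.3000
= 0.2929
= 29.29%

(Intermediate values are shown rounded; full precision is carried through to the final answer.)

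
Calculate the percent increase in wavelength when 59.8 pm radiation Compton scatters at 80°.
3.3528%

Calculate the Compton shift:
Δλ = λ_C(1 - cos(80°))
Δλ = 2.4263 × (1 - cos(80°))
Δλ = 2.4263 × 0.8264
Δλ = 2.0050 pm

Percentage change:
(Δλ/λ₀) × 100 = (2.0050/59.8) × 100
= 3.3528%

(Intermediate values are shown rounded; full precision is carried through to the final answer.)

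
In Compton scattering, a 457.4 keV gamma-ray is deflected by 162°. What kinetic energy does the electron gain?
290.8553 keV

By energy conservation: K_e = E_initial - E_final

First find the scattered photon energy:
Initial wavelength: λ = hc/E = 2.7106 pm
Compton shift: Δλ = λ_C(1 - cos(162°)) = 4.7339 pm
Final wavelength: λ' = 2.7106 + 4.7339 = 7.4445 pm
Final photon energy: E' = hc/λ' = 166.5447 keV

Electron kinetic energy:
K_e = E - E' = 457.4000 - 166.5447 = 290.8553 keV

(Intermediate values are shown rounded; full precision is carried through to the final answer.)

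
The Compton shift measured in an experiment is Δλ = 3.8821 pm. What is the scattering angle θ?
126.87°

From the Compton formula Δλ = λ_C(1 - cos θ), we can solve for θ:

cos θ = 1 - Δλ/λ_C

Given:
- Δλ = 3.8821 pm
- λ_C = h/(m_e·c) ≈ 2.42631024 pm

cos θ = 1 - 3.8821/2.42631024
cos θ = 1 - 1.600001
cos θ = -0.600001

θ = arccos(-0.600001)
θ = 126.87°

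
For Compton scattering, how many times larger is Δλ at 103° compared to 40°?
103° produces the larger shift by a factor of 5.236

Calculate both shifts using Δλ = λ_C(1 - cos θ):

For θ₁ = 40°:
Δλ₁ = 2.4263 × (1 - cos(40°))
Δλ₁ = 2.4263 × 0.2340
Δλ₁ = 0.5676 pm

For θ₂ = 103°:
Δλ₂ = 2.4263 × (1 - cos(103°))
Δλ₂ = 2.4263 × 1.2250
Δλ₂ = 2.9721 pm

The 103° angle produces the larger shift.
Ratio: 2.9721/0.5676 = 5.236

(Intermediate values are shown rounded; full precision is carried through to the final answer.)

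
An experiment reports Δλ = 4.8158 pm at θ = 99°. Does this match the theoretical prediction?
No, inconsistent

Calculate the expected shift for θ = 99°:

Δλ_expected = λ_C(1 - cos(99°))
Δλ_expected = 2.4263 × (1 - cos(99°))
Δλ_expected = 2.4263 × 1.1564
Δλ_expected = 2.8059 pm

Given shift: 4.8158 pm
Expected shift: 2.8059 pm
Difference: 2.0099 pm

The values do not match. The given shift corresponds to θ ≈ 170.0°, not 99°.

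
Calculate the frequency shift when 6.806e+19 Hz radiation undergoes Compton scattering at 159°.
3.510e+19 Hz (decrease)

Convert frequency to wavelength (c = 299792458 m/s):
λ₀ = c/f₀ = 299792458/6.806e+19 = 4.4048260e-12 m = 4.4048 pm

Calculate Compton shift:
Δλ = λ_C(1 - cos(159°)) = 4.6915 pm

Final wavelength:
λ' = λ₀ + Δλ = 4.4048 + 4.6915 = 9.0963 pm

Final frequency:
f' = c/λ' = 299792458/9.0962920e-12 = 3.2957656e+19 Hz

Frequency shift (decrease):
Δf = f₀ - f' = 6.806e+19 - 3.2957656e+19 = 3.510e+19 Hz

(Intermediate values are shown rounded; full precision is carried through to the final answer.)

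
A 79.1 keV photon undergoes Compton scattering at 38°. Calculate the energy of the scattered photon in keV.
76.5868 keV

First convert energy to wavelength:
λ = hc/E, with hc ≈ 1239.842 keV·pm (i.e. 1239.842 eV·nm)

For E = 79.1 keV = 79100 eV:
λ = 1239.842 keV·pm / 79.1 keV
λ = 15.6744 pm

Calculate the Compton shift:
Δλ = λ_C(1 - cos(38°)) = 2.4263 × 0.2120
Δλ = 0.5144 pm

Final wavelength:
λ' = 15.6744 + 0.5144 = 16.1887 pm

Final energy:
E' = hc/λ' = 1239.842 / 16.1887 = 76.5868 keV

(Intermediate values are shown rounded; full precision is carried through to the final answer.)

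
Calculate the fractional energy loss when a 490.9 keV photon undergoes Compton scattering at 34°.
0.1411 (or 14.11%)

Calculate initial and final photon energies:

Initial: E₀ = 490.9 keV → λ₀ = 2.5257 pm
Compton shift: Δλ = 0.4148 pm
Final wavelength: λ' = 2.9405 pm
Final energy: E' = 421.6492 keV

Fractional energy loss:
(E₀ - E')/E₀ = (490.9000 - 421.6492)/490.9000
= 69.2508/490.9000
= 0.1411
= 14.11%

(Intermediate values are shown rounded; full precision is carried through to the final answer.)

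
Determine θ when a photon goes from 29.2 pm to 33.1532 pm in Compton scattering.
129.00°

First find the wavelength shift:
Δλ = λ' - λ = 33.1532 - 29.2 = 3.9532 pm

Using Δλ = λ_C(1 - cos θ), with λ_C = h/(m_e·c) ≈ 2.42631024 pm:
cos θ = 1 - Δλ/λ_C
cos θ = 1 - 3.9532/2.42631024
cos θ = -0.629305

θ = arccos(-0.629305)
θ = 129.00°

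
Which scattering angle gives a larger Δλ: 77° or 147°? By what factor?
147° produces the larger shift by a factor of 2.372

Calculate both shifts using Δλ = λ_C(1 - cos θ):

For θ₁ = 77°:
Δλ₁ = 2.4263 × (1 - cos(77°))
Δλ₁ = 2.4263 × 0.7750
Δλ₁ = 1.8805 pm

For θ₂ = 147°:
Δλ₂ = 2.4263 × (1 - cos(147°))
Δλ₂ = 2.4263 × 1.8387
Δλ₂ = 4.4612 pm

The 147° angle produces the larger shift.
Ratio: 4.4612/1.8805 = 2.372

(Intermediate values are shown rounded; full precision is carried through to the final answer.)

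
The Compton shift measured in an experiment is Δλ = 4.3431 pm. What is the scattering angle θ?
142.19°

From the Compton formula Δλ = λ_C(1 - cos θ), we can solve for θ:

cos θ = 1 - Δλ/λ_C

Given:
- Δλ = 4.3431 pm
- λ_C = h/(m_e·c) ≈ 2.42631024 pm

cos θ = 1 - 4.3431/2.42631024
cos θ = 1 - 1.790002
cos θ = -0.790002

θ = arccos(-0.790002)
θ = 142.19°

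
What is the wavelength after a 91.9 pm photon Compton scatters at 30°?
92.2251 pm

Using the Compton scattering formula:
λ' = λ + Δλ = λ + λ_C(1 - cos θ)

Given:
- Initial wavelength λ = 91.9 pm
- Scattering angle θ = 30°
- Compton wavelength λ_C ≈ 2.4263 pm

Calculate the shift:
Δλ = 2.4263 × (1 - cos(30°))
Δλ = 2.4263 × 0.1340
Δλ = 0.3251 pm

Final wavelength:
λ' = 91.9 + 0.3251 = 92.2251 pm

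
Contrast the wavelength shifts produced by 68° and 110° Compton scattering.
110° produces the larger shift by a factor of 2.146

Calculate both shifts using Δλ = λ_C(1 - cos θ):

For θ₁ = 68°:
Δλ₁ = 2.4263 × (1 - cos(68°))
Δλ₁ = 2.4263 × 0.6254
Δλ₁ = 1.5174 pm

For θ₂ = 110°:
Δλ₂ = 2.4263 × (1 - cos(110°))
Δλ₂ = 2.4263 × 1.3420
Δλ₂ = 3.2562 pm

The 110° angle produces the larger shift.
Ratio: 3.2562/1.5174 = 2.146

(Intermediate values are shown rounded; full precision is carried through to the final answer.)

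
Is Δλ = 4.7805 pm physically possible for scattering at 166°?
Yes, consistent

Calculate the expected shift for θ = 166°:

Δλ_expected = λ_C(1 - cos(166°))
Δλ_expected = 2.4263 × (1 - cos(166°))
Δλ_expected = 2.4263 × 1.9703
Δλ_expected = 4.7805 pm

Given shift: 4.7805 pm
Expected shift: 4.7805 pm
Difference: 0.0000 pm

The values match. This is consistent with Compton scattering at the stated angle.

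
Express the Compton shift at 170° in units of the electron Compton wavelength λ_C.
1.9848 λ_C

The Compton shift formula is:
Δλ = λ_C(1 - cos θ)

Dividing both sides by λ_C:
Δλ/λ_C = 1 - cos θ

For θ = 170°:
Δλ/λ_C = 1 - cos(170°)
Δλ/λ_C = 1 - -0.9848
Δλ/λ_C = 1.9848

This means the shift is 1.9848 × λ_C = 4.8158 pm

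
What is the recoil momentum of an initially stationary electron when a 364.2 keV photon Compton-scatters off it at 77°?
2.0646e-22 kg·m/s

The electron is initially at rest, so by conservation of momentum:
p⃗_e = p⃗₀ − p⃗'  (incident photon momentum minus scattered photon momentum)

Photon momentum magnitudes (p = h/λ = E/c):
λ₀ = hc/E₀ = 3.4043 pm → p₀ = h/λ₀ = 1.9464e-22 kg·m/s
Δλ = λ_C(1 − cos 77°) = 1.8805 pm
λ' = 5.2848 pm → p' = h/λ' = 1.2538e-22 kg·m/s

The scattered photon makes angle θ = 77° with the incident direction, so by the law of cosines:
|p⃗_e|² = p₀² + p'² − 2p₀p'cos θ
|p⃗_e|² = (1.9464e-22)² + (1.2538e-22)² − 2·1.9464e-22·1.2538e-22·cos(77°)
|p⃗_e| = 2.0646e-22 kg·m/s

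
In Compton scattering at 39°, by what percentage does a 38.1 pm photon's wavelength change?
1.4192%

Calculate the Compton shift:
Δλ = λ_C(1 - cos(39°))
Δλ = 2.4263 × (1 - cos(39°))
Δλ = 2.4263 × 0.2229
Δλ = 0.5407 pm

Percentage change:
(Δλ/λ₀) × 100 = (0.5407/38.1) × 100
= 1.4192%

(Intermediate values are shown rounded; full precision is carried through to the final answer.)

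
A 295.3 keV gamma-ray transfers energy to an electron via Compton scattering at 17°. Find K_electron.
7.2730 keV

By energy conservation: K_e = E_initial - E_final

First find the scattered photon energy:
Initial wavelength: λ = hc/E = 4.1986 pm
Compton shift: Δλ = λ_C(1 - cos(17°)) = 0.1060 pm
Final wavelength: λ' = 4.1986 + 0.1060 = 4.3046 pm
Final photon energy: E' = hc/λ' = 288.0270 keV

Electron kinetic energy:
K_e = E - E' = 295.3000 - 288.0270 = 7.2730 keV

(Intermediate values are shown rounded; full precision is carried through to the final answer.)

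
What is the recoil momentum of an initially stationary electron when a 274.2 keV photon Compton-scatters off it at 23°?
5.7536e-23 kg·m/s

The electron is initially at rest, so by conservation of momentum:
p⃗_e = p⃗₀ − p⃗'  (incident photon momentum minus scattered photon momentum)

Photon momentum magnitudes (p = h/λ = E/c):
λ₀ = hc/E₀ = 4.5217 pm → p₀ = h/λ₀ = 1.4654e-22 kg·m/s
Δλ = λ_C(1 − cos 23°) = 0.1929 pm
λ' = 4.7146 pm → p' = h/λ' = 1.4055e-22 kg·m/s

The scattered photon makes angle θ = 23° with the incident direction, so by the law of cosines:
|p⃗_e|² = p₀² + p'² − 2p₀p'cos θ
|p⃗_e|² = (1.4654e-22)² + (1.4055e-22)² − 2·1.4654e-22·1.4055e-22·cos(23°)
|p⃗_e| = 5.7536e-23 kg·m/s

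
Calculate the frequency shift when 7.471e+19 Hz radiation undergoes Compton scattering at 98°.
3.047e+19 Hz (decrease)

Convert frequency to wavelength (c = 299792458 m/s):
λ₀ = c/f₀ = 299792458/7.471e+19 = 4.0127487e-12 m = 4.0127 pm

Calculate Compton shift:
Δλ = λ_C(1 - cos(98°)) = 2.7640 pm

Final wavelength:
λ' = λ₀ + Δλ = 4.0127 + 2.7640 = 6.7767 pm

Final frequency:
f' = c/λ' = 299792458/6.7767361e-12 = 4.4238473e+19 Hz

Frequency shift (decrease):
Δf = f₀ - f' = 7.471e+19 - 4.4238473e+19 = 3.047e+19 Hz

(Intermediate values are shown rounded; full precision is carried through to the final answer.)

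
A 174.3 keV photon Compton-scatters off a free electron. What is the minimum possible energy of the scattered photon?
103.6147 keV (at θ = 180°)

The scattered photon has minimum energy when its wavelength is maximum, i.e., when the Compton shift Δλ = λ_C(1 − cos θ) is maximum. This occurs at θ = 180° (backscattering), giving Δλ_max = 2λ_C = 4.8526 pm.

Initial wavelength: λ₀ = hc/E₀ = 7.1133 pm
Maximum final wavelength: λ'_max = λ₀ + 2λ_C = 7.1133 + 4.8526 = 11.9659 pm
Minimum final energy: E'_min = hc/λ'_max = 103.6147 keV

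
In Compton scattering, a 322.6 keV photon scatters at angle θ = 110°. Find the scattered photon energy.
174.6395 keV

First convert energy to wavelength:
λ = hc/E, with hc ≈ 1239.842 keV·pm (i.e. 1239.842 eV·nm)

For E = 322.6 keV = 322600 eV:
λ = 1239.842 keV·pm / 322.6 keV
λ = 3.8433 pm

Calculate the Compton shift:
Δλ = λ_C(1 - cos(110°)) = 2.4263 × 1.3420
Δλ = 3.2562 pm

Final wavelength:
λ' = 3.8433 + 3.2562 = 7.0994 pm

Final energy:
E' = hc/λ' = 1239.842 / 7.0994 = 174.6395 keV

(Intermediate values are shown rounded; full precision is carried through to the final answer.)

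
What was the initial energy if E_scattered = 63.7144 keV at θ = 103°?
75.2000 keV

Convert final energy to wavelength (hc ≈ 1239.842 keV·pm):
λ' = hc/E' = 1239.842 / 63.7144 = 19.4594 pm

Calculate the Compton shift:
Δλ = λ_C(1 - cos(103°))
Δλ = 2.4263 × (1 - cos(103°))
Δλ = 2.9721 pm

Initial wavelength:
λ = λ' - Δλ = 19.4594 - 2.9721 = 16.4873 pm

Initial energy:
E = hc/λ = 1239.842 / 16.4873 = 75.2000 keV

(Intermediate values are shown rounded; full precision is carried through to the final answer.)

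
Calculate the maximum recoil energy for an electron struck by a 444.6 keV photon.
282.3444 keV

Maximum energy transfer occurs at θ = 180° (backscattering).

Initial photon: E₀ = 444.6 keV → λ₀ = 2.7887 pm

Maximum Compton shift (at 180°):
Δλ_max = 2λ_C = 2 × 2.4263 = 4.8526 pm

Final wavelength:
λ' = 2.7887 + 4.8526 = 7.6413 pm

Minimum photon energy (maximum energy to electron):
E'_min = hc/λ' = 162.2556 keV

Maximum electron kinetic energy:
K_max = E₀ - E'_min = 444.6000 - 162.2556 = 282.3444 keV

(Intermediate values are shown rounded; full precision is carried through to the final answer.)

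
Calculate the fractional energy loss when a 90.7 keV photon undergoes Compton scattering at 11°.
0.0033 (or 0.33%)

Calculate initial and final photon energies:

Initial: E₀ = 90.7 keV → λ₀ = 13.6697 pm
Compton shift: Δλ = 0.0446 pm
Final wavelength: λ' = 13.7143 pm
Final energy: E' = 90.4052 keV

Fractional energy loss:
(E₀ - E')/E₀ = (90.7000 - 90.4052)/90.7000
= 0.2948/90.7000
= 0.0033
= 0.33%

(Intermediate values are shown rounded; full precision is carried through to the final answer.)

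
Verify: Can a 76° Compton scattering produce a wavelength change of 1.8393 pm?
Yes, consistent

Calculate the expected shift for θ = 76°:

Δλ_expected = λ_C(1 - cos(76°))
Δλ_expected = 2.4263 × (1 - cos(76°))
Δλ_expected = 2.4263 × 0.7581
Δλ_expected = 1.8393 pm

Given shift: 1.8393 pm
Expected shift: 1.8393 pm
Difference: 0.0000 pm

The values match. This is consistent with Compton scattering at the stated angle.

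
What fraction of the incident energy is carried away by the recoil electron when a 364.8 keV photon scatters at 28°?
0.0771 (or 7.71%)

Calculate initial and final photon energies:

Initial: E₀ = 364.8 keV → λ₀ = 3.3987 pm
Compton shift: Δλ = 0.2840 pm
Final wavelength: λ' = 3.6827 pm
Final energy: E' = 336.6670 keV

Fractional energy loss:
(E₀ - E')/E₀ = (364.8000 - 336.6670)/364.8000
= 28.1330/364.8000
= 0.0771
= 7.71%

(Intermediate values are shown rounded; full precision is carried through to the final answer.)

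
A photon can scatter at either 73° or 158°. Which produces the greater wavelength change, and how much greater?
158° produces the larger shift by a factor of 2.723

Calculate both shifts using Δλ = λ_C(1 - cos θ):

For θ₁ = 73°:
Δλ₁ = 2.4263 × (1 - cos(73°))
Δλ₁ = 2.4263 × 0.7076
Δλ₁ = 1.7169 pm

For θ₂ = 158°:
Δλ₂ = 2.4263 × (1 - cos(158°))
Δλ₂ = 2.4263 × 1.9272
Δλ₂ = 4.6759 pm

The 158° angle produces the larger shift.
Ratio: 4.6759/1.7169 = 2.723

(Intermediate values are shown rounded; full precision is carried through to the final answer.)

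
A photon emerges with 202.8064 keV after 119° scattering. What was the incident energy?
493.8001 keV

Convert final energy to wavelength (hc ≈ 1239.842 keV·pm):
λ' = hc/E' = 1239.842 / 202.8064 = 6.1134 pm

Calculate the Compton shift:
Δλ = λ_C(1 - cos(119°))
Δλ = 2.4263 × (1 - cos(119°))
Δλ = 3.6026 pm

Initial wavelength:
λ = λ' - Δλ = 6.1134 - 3.6026 = 2.5108 pm

Initial energy:
E = hc/λ = 1239.842 / 2.5108 = 493.8001 keV

(Intermediate values are shown rounded; full precision is carried through to the final answer.)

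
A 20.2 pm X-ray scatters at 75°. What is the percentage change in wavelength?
8.9026%

Calculate the Compton shift:
Δλ = λ_C(1 - cos(75°))
Δλ = 2.4263 × (1 - cos(75°))
Δλ = 2.4263 × 0.7412
Δλ = 1.7983 pm

Percentage change:
(Δλ/λ₀) × 100 = (1.7983/20.2) × 100
= 8.9026%

(Intermediate values are shown rounded; full precision is carried through to the final answer.)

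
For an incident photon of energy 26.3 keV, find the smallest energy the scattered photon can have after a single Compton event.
23.8455 keV (at θ = 180°)

The scattered photon has minimum energy when its wavelength is maximum, i.e., when the Compton shift Δλ = λ_C(1 − cos θ) is maximum. This occurs at θ = 180° (backscattering), giving Δλ_max = 2λ_C = 4.8526 pm.

Initial wavelength: λ₀ = hc/E₀ = 47.1423 pm
Maximum final wavelength: λ'_max = λ₀ + 2λ_C = 47.1423 + 4.8526 = 51.9949 pm
Minimum final energy: E'_min = hc/λ'_max = 23.8455 keV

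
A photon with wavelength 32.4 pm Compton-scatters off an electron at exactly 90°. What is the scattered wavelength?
34.8263 pm

Using the Compton formula: λ' = λ + λ_C(1 − cos θ)

For θ = 90°, cos θ = 0 (exact) = 0.0000, so:
1 − cos 90° = 1 − (0) = 1.0000

Δλ = λ_C × 1.0000 = 2.4263 × 1.0000 = 2.4263 pm

λ' = 32.4 + 2.4263 = 34.8263 pm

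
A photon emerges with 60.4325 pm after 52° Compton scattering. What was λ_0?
59.5000 pm

From λ' = λ + Δλ, we have λ = λ' - Δλ

First calculate the Compton shift:
Δλ = λ_C(1 - cos θ)
Δλ = 2.4263 × (1 - cos(52°))
Δλ = 2.4263 × 0.3843
Δλ = 0.9325 pm

Initial wavelength:
λ = λ' - Δλ
λ = 60.4325 - 0.9325
λ = 59.5000 pm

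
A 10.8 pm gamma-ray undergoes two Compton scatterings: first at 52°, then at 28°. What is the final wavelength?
12.0165 pm

Apply Compton shift twice:

First scattering at θ₁ = 52°:
Δλ₁ = λ_C(1 - cos(52°))
Δλ₁ = 2.4263 × 0.3843
Δλ₁ = 0.9325 pm

After first scattering:
λ₁ = 10.8 + 0.9325 = 11.7325 pm

Second scattering at θ₂ = 28°:
Δλ₂ = λ_C(1 - cos(28°))
Δλ₂ = 2.4263 × 0.1171
Δλ₂ = 0.2840 pm

Final wavelength:
λ₂ = 11.7325 + 0.2840 = 12.0165 pm

Total shift: Δλ_total = 0.9325 + 0.2840 = 1.2165 pm

(Intermediate values are shown rounded; full precision is carried through to the final answer.)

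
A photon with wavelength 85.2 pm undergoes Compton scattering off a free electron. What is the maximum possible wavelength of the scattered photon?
90.0526 pm (at θ = 180°)

The Compton shift is Δλ = λ_C(1 − cos θ).

Since cos θ ranges from −1 to 1, the factor (1 − cos θ) ranges from 0 to 2; the maximum shift occurs at θ = 180° (backscattering):
Δλ_max = 2λ_C = 2 × 2.4263 pm = 4.8526 pm

Maximum scattered wavelength:
λ'_max = λ₀ + Δλ_max = 85.2 + 4.8526 = 90.0526 pm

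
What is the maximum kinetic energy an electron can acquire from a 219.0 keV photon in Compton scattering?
101.0770 keV

Maximum energy transfer occurs at θ = 180° (backscattering).

Initial photon: E₀ = 219.0 keV → λ₀ = 5.6614 pm

Maximum Compton shift (at 180°):
Δλ_max = 2λ_C = 2 × 2.4263 = 4.8526 pm

Final wavelength:
λ' = 5.6614 + 4.8526 = 10.5140 pm

Minimum photon energy (maximum energy to electron):
E'_min = hc/λ' = 117.9230 keV

Maximum electron kinetic energy:
K_max = E₀ - E'_min = 219.0000 - 117.9230 = 101.0770 keV

(Intermediate values are shown rounded; full precision is carried through to the final answer.)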